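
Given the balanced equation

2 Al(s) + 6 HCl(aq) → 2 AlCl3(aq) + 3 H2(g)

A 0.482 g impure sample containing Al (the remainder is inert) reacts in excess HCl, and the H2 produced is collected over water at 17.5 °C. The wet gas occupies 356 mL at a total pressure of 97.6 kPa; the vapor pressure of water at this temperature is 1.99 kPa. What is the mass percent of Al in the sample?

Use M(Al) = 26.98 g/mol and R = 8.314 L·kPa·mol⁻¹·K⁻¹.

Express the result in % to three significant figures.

52.6 %

P(H2) = 97.6 − 1.99 = 95.61 kPa
n(H2) = PV/RT = (95.61 × 0.3560) / (8.314 × 290.65) = 0.01409 mol
n(Al) = (2/3) × 0.01409 = 0.009393 mol
m(Al) = 0.009393 × 26.98 = 0.2534 g
%Al = 0.2534 / 0.482 × 100 = 52.57%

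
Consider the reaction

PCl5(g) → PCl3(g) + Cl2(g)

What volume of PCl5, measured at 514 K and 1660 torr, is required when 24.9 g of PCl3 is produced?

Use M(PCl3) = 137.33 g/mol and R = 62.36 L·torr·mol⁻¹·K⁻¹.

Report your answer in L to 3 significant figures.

n(PCl3) = 24.90 / 137.33 = 0.1813 mol
n(PCl5) = (1/1) × 0.1813 = 0.1813 mol
V = nRT/P = 0.1813 × 62.36 × 514 / 1660 = 3.501 L

3.50 L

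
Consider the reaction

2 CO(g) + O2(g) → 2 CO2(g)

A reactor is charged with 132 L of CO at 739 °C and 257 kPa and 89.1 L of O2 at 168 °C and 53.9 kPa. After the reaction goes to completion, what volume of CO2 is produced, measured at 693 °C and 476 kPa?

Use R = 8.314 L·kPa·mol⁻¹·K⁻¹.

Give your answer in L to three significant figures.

n(CO) = PV/RT = (257 × 132) / (8.314 × 1012.15) = 4.031 mol
n(O2) = PV/RT = (53.9 × 89.1) / (8.314 × 441.15) = 1.309 mol
For 4.031 mol CO, stoichiometry requires (1/2) × 4.031 = 2.015 mol O2; 1.309 mol is available, so O2 is limiting.
n(CO2) = (2/1) × 1.309 = 2.618 mol
V(CO2) = nRT/P = 2.618 × 8.314 × 966.15 / 476 = 44.18 L

44.2 L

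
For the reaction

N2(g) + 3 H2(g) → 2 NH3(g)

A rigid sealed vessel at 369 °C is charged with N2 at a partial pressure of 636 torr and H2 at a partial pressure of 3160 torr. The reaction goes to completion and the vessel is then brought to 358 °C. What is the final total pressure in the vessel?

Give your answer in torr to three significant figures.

Because the vessel is rigid and T is held at 369 °C, work the stoichiometry in partial pressures (P_i = n_iRT/V).
P(H2) required for 636 torr of N2 = (3/1) × 636 = 1908 torr; available 3160 torr, so N2 is limiting.
P(H2) remaining = 3160 − (3/1) × 636 = 1252 torr
P(gaseous products) = (2)/1 × 636 = 1272 torr
P_total at 369 °C = 1252 + 1272 = 2524 torr
Scaling to 358 °C: P = 2524 × 631.15/642.15 = 2481 torr

2480 torr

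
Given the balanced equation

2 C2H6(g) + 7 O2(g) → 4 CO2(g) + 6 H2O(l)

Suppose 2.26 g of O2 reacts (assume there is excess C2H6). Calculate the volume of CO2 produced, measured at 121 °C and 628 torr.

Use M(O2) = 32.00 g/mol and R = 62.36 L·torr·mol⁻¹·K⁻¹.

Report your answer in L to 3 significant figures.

n(O2) = 2.260 / 32.00 = 0.07062 mol
n(CO2) = (4/7) × 0.07062 = 0.04035 mol
V = nRT/P = 0.04035 × 62.36 × 394.15 / 628 = 1.579 L

1.58 L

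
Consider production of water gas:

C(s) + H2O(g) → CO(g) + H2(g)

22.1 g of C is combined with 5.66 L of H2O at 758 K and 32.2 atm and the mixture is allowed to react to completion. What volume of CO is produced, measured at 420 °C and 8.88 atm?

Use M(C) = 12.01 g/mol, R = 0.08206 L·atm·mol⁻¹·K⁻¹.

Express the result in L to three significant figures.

n(C) = 22.1 / 12.01 = 1.840 mol
n(H2O) = PV/RT = (32.2 × 5.66) / (0.08206 × 758) = 2.930 mol
For 1.840 mol C, stoichiometry requires (1/1) × 1.840 = 1.840 mol H2O; 2.930 mol is available, so C is limiting.
n(CO) = (1/1) × 1.840 = 1.840 mol
V(CO) = nRT/P = 1.840 × 0.08206 × 693.15 / 8.88 = 11.79 L

11.8 L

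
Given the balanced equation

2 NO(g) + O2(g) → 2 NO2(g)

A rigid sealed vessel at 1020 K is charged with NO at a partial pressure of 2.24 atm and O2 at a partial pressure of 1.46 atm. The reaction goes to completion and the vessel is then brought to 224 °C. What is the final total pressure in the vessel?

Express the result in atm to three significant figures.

1.26 atm

At constant V, partial pressures at 1020 K are proportional to moles, so apply stoichiometry directly to pressures.
P(O2) required for 2.24 atm of NO = (1/2) × 2.24 = 1.120 atm; available 1.46 atm, so NO is limiting.
P(O2) remaining = 1.46 − (1/2) × 2.24 = 0.3400 atm
P(gaseous products) = (2)/2 × 2.24 = 2.240 atm
P_total at 1020 K = 0.3400 + 2.240 = 2.580 atm
Scaling to 224 °C: P = 2.580 × 497.15/1020 = 1.257 atm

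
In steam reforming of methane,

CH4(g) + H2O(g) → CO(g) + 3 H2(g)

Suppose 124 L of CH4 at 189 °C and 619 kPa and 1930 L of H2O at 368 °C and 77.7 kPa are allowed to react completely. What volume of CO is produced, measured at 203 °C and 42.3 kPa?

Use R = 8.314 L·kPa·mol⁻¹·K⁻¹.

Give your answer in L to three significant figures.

1870 L

n(CH4) = PV/RT = (619 × 124) / (8.314 × 462.15) = 19.98 mol
n(H2O) = PV/RT = (77.7 × 1930) / (8.314 × 641.15) = 28.13 mol
For 19.98 mol CH4, stoichiometry requires (1/1) × 19.98 = 19.98 mol H2O; 28.13 mol is available, so CH4 is limiting.
n(CO) = (1/1) × 19.98 = 19.98 mol
V(CO) = nRT/P = 19.98 × 8.314 × 476.15 / 42.3 = 1870 L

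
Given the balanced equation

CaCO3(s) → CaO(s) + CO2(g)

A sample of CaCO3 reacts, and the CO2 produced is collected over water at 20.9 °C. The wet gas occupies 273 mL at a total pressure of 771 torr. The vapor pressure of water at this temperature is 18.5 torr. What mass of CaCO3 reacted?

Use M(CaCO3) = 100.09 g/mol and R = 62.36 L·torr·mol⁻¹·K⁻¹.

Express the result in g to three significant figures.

1.12 g

P(CO2) = 771 − 18.5 = 752.5 torr
n(CO2) = PV/RT = (752.5 × 0.2730) / (62.36 × 294.05) = 0.01120 mol
n(CaCO3) = (1/1) × 0.01120 = 0.01120 mol
m(CaCO3) = 0.01120 × 100.09 = 1.121 g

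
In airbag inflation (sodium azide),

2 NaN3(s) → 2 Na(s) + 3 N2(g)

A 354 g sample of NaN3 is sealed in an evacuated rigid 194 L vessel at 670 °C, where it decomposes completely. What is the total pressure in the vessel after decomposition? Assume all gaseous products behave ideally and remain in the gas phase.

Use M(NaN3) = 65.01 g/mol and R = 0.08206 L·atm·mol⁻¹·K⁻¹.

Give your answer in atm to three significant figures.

3.26 atm

n(NaN3) = 354 / 65.01 = 5.445 mol
n(gas produced) = (3/2) × 5.445 = 8.168 mol
P = nRT/V = 8.168 × 0.08206 × 943.15 / 194 = 3.259 atm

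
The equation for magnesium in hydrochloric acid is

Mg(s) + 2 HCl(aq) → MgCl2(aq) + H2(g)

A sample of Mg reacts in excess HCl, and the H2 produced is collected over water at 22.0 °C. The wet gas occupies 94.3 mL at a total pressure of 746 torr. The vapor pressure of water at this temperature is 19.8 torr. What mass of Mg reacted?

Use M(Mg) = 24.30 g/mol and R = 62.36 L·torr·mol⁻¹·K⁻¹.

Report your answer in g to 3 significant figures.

P(H2) = 746 − 19.8 = 726.2 torr
n(H2) = PV/RT = (726.2 × 0.09430) / (62.36 × 295.15) = 0.003721 mol
n(Mg) = (1/1) × 0.003721 = 0.003721 mol
m(Mg) = 0.003721 × 24.30 = 0.09042 g

0.0904 g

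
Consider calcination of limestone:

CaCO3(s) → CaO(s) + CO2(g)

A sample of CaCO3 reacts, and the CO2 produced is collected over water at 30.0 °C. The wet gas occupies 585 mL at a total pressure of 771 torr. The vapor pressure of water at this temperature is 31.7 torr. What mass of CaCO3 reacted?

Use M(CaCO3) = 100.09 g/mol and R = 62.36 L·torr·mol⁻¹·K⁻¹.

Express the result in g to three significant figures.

2.29 g

P(CO2) = 771 − 31.7 = 739.3 torr
n(CO2) = PV/RT = (739.3 × 0.5850) / (62.36 × 303.15) = 0.02288 mol
n(CaCO3) = (1/1) × 0.02288 = 0.02288 mol
m(CaCO3) = 0.02288 × 100.09 = 2.290 g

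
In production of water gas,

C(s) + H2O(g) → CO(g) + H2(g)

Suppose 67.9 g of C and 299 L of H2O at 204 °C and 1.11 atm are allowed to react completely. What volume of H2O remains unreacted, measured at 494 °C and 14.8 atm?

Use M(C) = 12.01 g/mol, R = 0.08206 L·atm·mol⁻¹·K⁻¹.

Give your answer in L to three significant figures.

12.0 L

n(C) = 67.9 / 12.01 = 5.654 mol
n(H2O) = PV/RT = (1.11 × 299) / (0.08206 × 477.15) = 8.476 mol
For 5.654 mol C, stoichiometry requires (1/1) × 5.654 = 5.654 mol H2O; 8.476 mol is available, so C is limiting.
n(H2O) consumed = (1/1) × 5.654 = 5.654 mol; remaining = 8.476 − 5.654 = 2.822 mol
V(H2O) = nRT/P = 2.822 × 0.08206 × 767.15 / 14.8 = 12.00 L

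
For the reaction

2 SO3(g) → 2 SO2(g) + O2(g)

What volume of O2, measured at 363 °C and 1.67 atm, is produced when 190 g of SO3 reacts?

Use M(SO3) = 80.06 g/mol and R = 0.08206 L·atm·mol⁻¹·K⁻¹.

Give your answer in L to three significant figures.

n(SO3) = 190.0 / 80.06 = 2.373 mol
n(O2) = (1/2) × 2.373 = 1.187 mol
V = nRT/P = 1.187 × 0.08206 × 636.15 / 1.67 = 37.10 L

37.1 L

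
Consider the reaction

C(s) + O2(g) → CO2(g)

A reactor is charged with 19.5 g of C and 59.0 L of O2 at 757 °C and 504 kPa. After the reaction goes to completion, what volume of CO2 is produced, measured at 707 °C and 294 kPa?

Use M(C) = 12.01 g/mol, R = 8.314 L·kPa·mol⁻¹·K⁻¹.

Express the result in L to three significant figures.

n(C) = 19.5 / 12.01 = 1.624 mol
n(O2) = PV/RT = (504 × 59.0) / (8.314 × 1030.15) = 3.472 mol
For 1.624 mol C, stoichiometry requires (1/1) × 1.624 = 1.624 mol O2; 3.472 mol is available, so C is limiting.
n(CO2) = (1/1) × 1.624 = 1.624 mol
V(CO2) = nRT/P = 1.624 × 8.314 × 980.15 / 294 = 45.01 L

45.0 L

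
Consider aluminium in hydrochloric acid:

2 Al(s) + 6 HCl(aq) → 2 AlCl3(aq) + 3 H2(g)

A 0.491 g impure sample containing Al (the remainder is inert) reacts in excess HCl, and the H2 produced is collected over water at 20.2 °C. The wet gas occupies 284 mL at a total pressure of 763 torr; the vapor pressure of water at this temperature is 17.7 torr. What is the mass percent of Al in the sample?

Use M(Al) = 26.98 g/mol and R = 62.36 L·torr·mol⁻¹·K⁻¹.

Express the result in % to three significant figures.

42.4 %

P(H2) = 763 − 17.7 = 745.3 torr
n(H2) = PV/RT = (745.3 × 0.2840) / (62.36 × 293.35) = 0.01157 mol
n(Al) = (2/3) × 0.01157 = 0.007713 mol
m(Al) = 0.007713 × 26.98 = 0.2081 g
%Al = 0.2081 / 0.491 × 100 = 42.38%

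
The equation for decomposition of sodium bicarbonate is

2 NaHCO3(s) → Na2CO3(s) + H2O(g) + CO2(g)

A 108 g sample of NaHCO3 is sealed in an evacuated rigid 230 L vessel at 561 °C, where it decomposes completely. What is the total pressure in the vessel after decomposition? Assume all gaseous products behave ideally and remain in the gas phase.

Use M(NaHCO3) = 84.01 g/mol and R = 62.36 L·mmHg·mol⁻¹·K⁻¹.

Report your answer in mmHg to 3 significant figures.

n(NaHCO3) = 108 / 84.01 = 1.286 mol
n(gas produced) = (2/2) × 1.286 = 1.286 mol
P = nRT/V = 1.286 × 62.36 × 834.15 / 230 = 290.8 mmHg

291 mmHg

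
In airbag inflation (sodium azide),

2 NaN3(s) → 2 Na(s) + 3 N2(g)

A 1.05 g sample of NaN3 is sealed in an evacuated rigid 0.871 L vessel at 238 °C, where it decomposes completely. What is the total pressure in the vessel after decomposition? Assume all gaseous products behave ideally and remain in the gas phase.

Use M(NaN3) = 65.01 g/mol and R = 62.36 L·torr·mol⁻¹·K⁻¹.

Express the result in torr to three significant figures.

887 torr

n(NaN3) = 1.05 / 65.01 = 0.01615 mol
n(gas produced) = (3/2) × 0.01615 = 0.02423 mol
P = nRT/V = 0.02423 × 62.36 × 511.15 / 0.871 = 886.7 torr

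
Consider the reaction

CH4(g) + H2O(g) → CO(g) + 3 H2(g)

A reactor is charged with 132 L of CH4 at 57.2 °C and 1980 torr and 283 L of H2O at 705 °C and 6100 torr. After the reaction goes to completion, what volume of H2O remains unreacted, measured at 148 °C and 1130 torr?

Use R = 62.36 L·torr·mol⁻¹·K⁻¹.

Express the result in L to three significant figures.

n(CH4) = PV/RT = (1980 × 132) / (62.36 × 330.35) = 12.69 mol
n(H2O) = PV/RT = (6100 × 283) / (62.36 × 978.15) = 28.30 mol
For 12.69 mol CH4, stoichiometry requires (1/1) × 12.69 = 12.69 mol H2O; 28.30 mol is available, so CH4 is limiting.
n(H2O) consumed = (1/1) × 12.69 = 12.69 mol; remaining = 28.30 − 12.69 = 15.61 mol
V(H2O) = nRT/P = 15.61 × 62.36 × 421.15 / 1130 = 362.8 L

363 L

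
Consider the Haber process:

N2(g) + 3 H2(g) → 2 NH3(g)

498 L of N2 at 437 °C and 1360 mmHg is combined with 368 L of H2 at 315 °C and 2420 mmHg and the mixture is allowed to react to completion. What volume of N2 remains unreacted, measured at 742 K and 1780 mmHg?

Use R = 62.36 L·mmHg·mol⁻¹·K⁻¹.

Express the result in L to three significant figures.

n(N2) = PV/RT = (1360 × 498) / (62.36 × 710.15) = 15.29 mol
n(H2) = PV/RT = (2420 × 368) / (62.36 × 588.15) = 24.28 mol
For 15.29 mol N2, stoichiometry requires (3/1) × 15.29 = 45.87 mol H2; 24.28 mol is available, so H2 is limiting.
n(N2) consumed = (1/3) × 24.28 = 8.093 mol; remaining = 15.29 − 8.093 = 7.197 mol
V(N2) = nRT/P = 7.197 × 62.36 × 742 / 1780 = 187.1 L

187 L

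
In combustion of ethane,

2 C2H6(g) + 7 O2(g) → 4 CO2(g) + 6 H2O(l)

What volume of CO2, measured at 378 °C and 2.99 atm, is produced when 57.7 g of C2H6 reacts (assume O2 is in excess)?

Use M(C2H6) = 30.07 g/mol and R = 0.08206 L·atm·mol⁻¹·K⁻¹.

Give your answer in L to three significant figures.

68.6 L

n(C2H6) = 57.70 / 30.07 = 1.919 mol
n(CO2) = (4/2) × 1.919 = 3.838 mol
V = nRT/P = 3.838 × 0.08206 × 651.15 / 2.99 = 68.59 L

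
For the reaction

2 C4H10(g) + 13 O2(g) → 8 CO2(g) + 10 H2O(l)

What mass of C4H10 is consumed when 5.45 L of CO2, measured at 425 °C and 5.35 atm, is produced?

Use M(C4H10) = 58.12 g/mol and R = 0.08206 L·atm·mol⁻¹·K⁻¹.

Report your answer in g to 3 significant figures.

7.39 g

n(CO2) = PV/RT = (5.35 × 5.45) / (0.08206 × 698.15) = 0.5089 mol
n(C4H10) = (2/8) × 0.5089 = 0.1272 mol
m(C4H10) = 0.1272 × 58.12 = 7.393 g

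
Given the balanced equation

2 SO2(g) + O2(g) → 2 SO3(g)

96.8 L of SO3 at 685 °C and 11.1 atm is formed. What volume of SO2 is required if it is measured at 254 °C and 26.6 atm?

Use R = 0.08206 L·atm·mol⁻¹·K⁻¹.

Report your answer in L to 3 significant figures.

22.2 L

n(SO3) = PV/RT = (11.1 × 96.8) / (0.08206 × 958.15) = 13.67 mol
n(SO2) = (2/2) × 13.67 = 13.67 mol
V = nRT/P = 13.67 × 0.08206 × 527.15 / 26.6 = 22.23 L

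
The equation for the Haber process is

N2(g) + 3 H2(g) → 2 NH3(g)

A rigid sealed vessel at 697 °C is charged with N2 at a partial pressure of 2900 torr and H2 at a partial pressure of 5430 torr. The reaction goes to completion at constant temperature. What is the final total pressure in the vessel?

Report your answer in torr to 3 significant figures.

4710 torr

With V and T fixed, P_i ∝ n_i, so the mole ratios apply directly to partial pressures at 697 °C.
P(H2) required for 2900 torr of N2 = (3/1) × 2900 = 8700 torr; available 5430 torr, so H2 is limiting.
P(N2) remaining = 2900 − (1/3) × 5430 = 1090 torr
P(gaseous products) = (2)/3 × 5430 = 3620 torr
P_total at 697 °C = 1090 + 3620 = 4710 torr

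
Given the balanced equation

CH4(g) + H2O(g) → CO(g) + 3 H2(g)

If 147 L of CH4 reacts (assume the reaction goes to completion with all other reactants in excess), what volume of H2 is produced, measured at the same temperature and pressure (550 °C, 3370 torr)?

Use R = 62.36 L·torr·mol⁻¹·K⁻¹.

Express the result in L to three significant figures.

441 L

At constant T and P, gas volumes are in the mole ratio: V(H2) = (3/1) × 147 = 441.0 L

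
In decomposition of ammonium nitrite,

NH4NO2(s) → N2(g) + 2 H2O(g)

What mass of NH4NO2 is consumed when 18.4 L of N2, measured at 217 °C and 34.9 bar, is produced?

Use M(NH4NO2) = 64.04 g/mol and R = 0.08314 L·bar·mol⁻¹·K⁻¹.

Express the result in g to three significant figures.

1010 g

n(N2) = PV/RT = (34.9 × 18.4) / (0.08314 × 490.15) = 15.76 mol
n(NH4NO2) = (1/1) × 15.76 = 15.76 mol
m(NH4NO2) = 15.76 × 64.04 = 1009 g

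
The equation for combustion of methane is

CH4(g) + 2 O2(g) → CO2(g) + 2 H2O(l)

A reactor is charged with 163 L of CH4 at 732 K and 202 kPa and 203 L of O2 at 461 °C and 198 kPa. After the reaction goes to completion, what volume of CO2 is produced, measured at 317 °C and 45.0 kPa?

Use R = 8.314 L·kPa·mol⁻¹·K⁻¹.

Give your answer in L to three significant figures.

359 L

n(CH4) = PV/RT = (202 × 163) / (8.314 × 732) = 5.410 mol
n(O2) = PV/RT = (198 × 203) / (8.314 × 734.15) = 6.585 mol
For 5.410 mol CH4, stoichiometry requires (2/1) × 5.410 = 10.82 mol O2; 6.585 mol is available, so O2 is limiting.
n(CO2) = (1/2) × 6.585 = 3.292 mol
V(CO2) = nRT/P = 3.292 × 8.314 × 590.15 / 45.0 = 358.9 L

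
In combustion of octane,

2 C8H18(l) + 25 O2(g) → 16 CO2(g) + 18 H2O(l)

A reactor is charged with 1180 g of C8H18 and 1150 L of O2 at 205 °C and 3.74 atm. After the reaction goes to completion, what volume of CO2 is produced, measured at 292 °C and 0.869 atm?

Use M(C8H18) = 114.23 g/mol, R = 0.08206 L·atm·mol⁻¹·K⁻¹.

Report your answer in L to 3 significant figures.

n(C8H18) = 1180 / 114.23 = 10.33 mol
n(O2) = PV/RT = (3.74 × 1150) / (0.08206 × 478.15) = 109.6 mol
For 10.33 mol C8H18, stoichiometry requires (25/2) × 10.33 = 129.1 mol O2; 109.6 mol is available, so O2 is limiting.
n(CO2) = (16/25) × 109.6 = 70.14 mol
V(CO2) = nRT/P = 70.14 × 0.08206 × 565.15 / 0.869 = 3743 L

3740 L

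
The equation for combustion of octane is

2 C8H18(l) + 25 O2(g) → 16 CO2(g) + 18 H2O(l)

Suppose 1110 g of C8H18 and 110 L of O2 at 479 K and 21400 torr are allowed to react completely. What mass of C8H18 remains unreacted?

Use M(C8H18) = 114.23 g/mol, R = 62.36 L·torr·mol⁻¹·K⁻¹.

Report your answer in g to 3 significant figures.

390 g

n(C8H18) = 1110 / 114.23 = 9.717 mol
n(O2) = PV/RT = (21400 × 110) / (62.36 × 479) = 78.81 mol
For 9.717 mol C8H18, stoichiometry requires (25/2) × 9.717 = 121.5 mol O2; 78.81 mol is available, so O2 is limiting.
n(C8H18) consumed = (2/25) × 78.81 = 6.305 mol; remaining = 9.717 − 6.305 = 3.412 mol
m(C8H18) = 3.412 × 114.23 = 389.8 g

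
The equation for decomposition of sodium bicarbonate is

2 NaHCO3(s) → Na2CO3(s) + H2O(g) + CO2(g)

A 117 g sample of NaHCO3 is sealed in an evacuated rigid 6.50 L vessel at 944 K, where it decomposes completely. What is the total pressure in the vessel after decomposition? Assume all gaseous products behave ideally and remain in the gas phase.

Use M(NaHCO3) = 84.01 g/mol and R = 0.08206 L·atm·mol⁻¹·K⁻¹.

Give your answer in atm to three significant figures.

n(NaHCO3) = 117 / 84.01 = 1.393 mol
n(gas produced) = (2/2) × 1.393 = 1.393 mol
P = nRT/V = 1.393 × 0.08206 × 944 / 6.50 = 16.60 atm

16.6 atm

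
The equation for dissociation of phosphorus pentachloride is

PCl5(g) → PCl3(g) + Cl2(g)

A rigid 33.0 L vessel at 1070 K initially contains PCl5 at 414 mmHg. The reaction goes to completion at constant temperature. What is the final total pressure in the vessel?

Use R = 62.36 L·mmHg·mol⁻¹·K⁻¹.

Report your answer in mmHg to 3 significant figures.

Since T and V are fixed, P_final/P_initial = n_final/n_initial = 2/1.
P_final = (2/1) × 414 = 828.0 mmHg

828 mmHg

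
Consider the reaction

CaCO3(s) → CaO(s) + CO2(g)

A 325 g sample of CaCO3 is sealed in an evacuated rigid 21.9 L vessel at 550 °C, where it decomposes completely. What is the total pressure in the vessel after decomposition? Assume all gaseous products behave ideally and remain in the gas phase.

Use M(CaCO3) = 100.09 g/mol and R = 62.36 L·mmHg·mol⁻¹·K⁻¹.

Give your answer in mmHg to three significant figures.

7610 mmHg

n(CaCO3) = 325 / 100.09 = 3.247 mol
n(gas produced) = (1/1) × 3.247 = 3.247 mol
P = nRT/V = 3.247 × 62.36 × 823.15 / 21.9 = 7611 mmHg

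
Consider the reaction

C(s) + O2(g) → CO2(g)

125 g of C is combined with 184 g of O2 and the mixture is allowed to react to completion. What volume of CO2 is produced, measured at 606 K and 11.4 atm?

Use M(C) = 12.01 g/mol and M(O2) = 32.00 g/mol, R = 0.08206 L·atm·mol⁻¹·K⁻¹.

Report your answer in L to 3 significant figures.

n(C) = 125 / 12.01 = 10.41 mol
n(O2) = 184 / 32.00 = 5.750 mol
For 10.41 mol C, stoichiometry requires (1/1) × 10.41 = 10.41 mol O2; 5.750 mol is available, so O2 is limiting.
n(CO2) = (1/1) × 5.750 = 5.750 mol
V(CO2) = nRT/P = 5.750 × 0.08206 × 606 / 11.4 = 25.08 L

25.1 L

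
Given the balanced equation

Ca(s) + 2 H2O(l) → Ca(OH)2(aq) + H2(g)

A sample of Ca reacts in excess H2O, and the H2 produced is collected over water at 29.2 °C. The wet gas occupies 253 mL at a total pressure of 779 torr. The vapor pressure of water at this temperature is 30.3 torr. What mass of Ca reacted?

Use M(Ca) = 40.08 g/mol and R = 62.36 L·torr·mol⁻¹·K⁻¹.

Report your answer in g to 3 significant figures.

P(H2) = 779 − 30.3 = 748.7 torr
n(H2) = PV/RT = (748.7 × 0.2530) / (62.36 × 302.35) = 0.01005 mol
n(Ca) = (1/1) × 0.01005 = 0.01005 mol
m(Ca) = 0.01005 × 40.08 = 0.4028 g

0.403 g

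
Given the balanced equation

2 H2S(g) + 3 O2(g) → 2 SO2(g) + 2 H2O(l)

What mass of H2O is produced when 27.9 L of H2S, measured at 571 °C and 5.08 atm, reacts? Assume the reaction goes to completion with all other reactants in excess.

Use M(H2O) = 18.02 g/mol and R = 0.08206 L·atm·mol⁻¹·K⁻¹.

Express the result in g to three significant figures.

n(H2S) = PV/RT = (5.08 × 27.9) / (0.08206 × 844.15) = 2.046 mol
n(H2O) = (2/2) × 2.046 = 2.046 mol
m(H2O) = 2.046 × 18.02 = 36.87 g

36.9 g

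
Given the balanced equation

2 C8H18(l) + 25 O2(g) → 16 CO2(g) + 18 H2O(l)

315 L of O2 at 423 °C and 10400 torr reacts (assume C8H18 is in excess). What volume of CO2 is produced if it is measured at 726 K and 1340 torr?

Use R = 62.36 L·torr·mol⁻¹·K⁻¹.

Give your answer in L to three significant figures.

1630 L

n(O2) = PV/RT = (10400 × 315) / (62.36 × 696.15) = 75.46 mol
n(CO2) = (16/25) × 75.46 = 48.29 mol
V = nRT/P = 48.29 × 62.36 × 726 / 1340 = 1632 L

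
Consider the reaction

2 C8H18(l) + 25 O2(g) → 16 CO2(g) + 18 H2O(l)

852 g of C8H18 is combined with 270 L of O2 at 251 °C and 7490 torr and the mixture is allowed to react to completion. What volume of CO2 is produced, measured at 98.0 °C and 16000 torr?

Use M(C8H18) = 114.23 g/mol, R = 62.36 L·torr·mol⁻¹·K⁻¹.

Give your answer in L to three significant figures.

57.3 L

n(C8H18) = 852 / 114.23 = 7.459 mol
n(O2) = PV/RT = (7490 × 270) / (62.36 × 524.15) = 61.87 mol
For 7.459 mol C8H18, stoichiometry requires (25/2) × 7.459 = 93.24 mol O2; 61.87 mol is available, so O2 is limiting.
n(CO2) = (16/25) × 61.87 = 39.60 mol
V(CO2) = nRT/P = 39.60 × 62.36 × 371.15 / 16000 = 57.28 L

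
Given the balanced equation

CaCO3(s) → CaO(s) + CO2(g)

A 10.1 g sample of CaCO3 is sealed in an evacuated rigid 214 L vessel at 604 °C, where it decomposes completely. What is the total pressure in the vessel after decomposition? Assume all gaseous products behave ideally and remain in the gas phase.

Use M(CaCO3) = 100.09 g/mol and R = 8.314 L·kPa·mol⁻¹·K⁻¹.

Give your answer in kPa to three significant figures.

n(CaCO3) = 10.1 / 100.09 = 0.1009 mol
n(gas produced) = (1/1) × 0.1009 = 0.1009 mol
P = nRT/V = 0.1009 × 8.314 × 877.15 / 214 = 3.438 kPa

3.44 kPa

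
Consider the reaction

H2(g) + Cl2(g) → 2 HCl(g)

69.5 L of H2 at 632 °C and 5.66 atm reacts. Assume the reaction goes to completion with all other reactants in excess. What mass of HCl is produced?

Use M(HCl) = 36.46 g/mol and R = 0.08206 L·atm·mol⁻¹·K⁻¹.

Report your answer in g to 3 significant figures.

n(H2) = PV/RT = (5.66 × 69.5) / (0.08206 × 905.15) = 5.296 mol
n(HCl) = (2/1) × 5.296 = 10.59 mol
m(HCl) = 10.59 × 36.46 = 386.1 g

386 g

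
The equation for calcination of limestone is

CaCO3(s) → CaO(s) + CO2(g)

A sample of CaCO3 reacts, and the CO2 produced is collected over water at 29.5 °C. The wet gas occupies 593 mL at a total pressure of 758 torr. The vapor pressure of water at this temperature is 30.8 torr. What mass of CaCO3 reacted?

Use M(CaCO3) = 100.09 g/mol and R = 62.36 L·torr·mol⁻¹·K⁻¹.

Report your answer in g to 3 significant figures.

2.29 g

P(CO2) = 758 − 30.8 = 727.2 torr
n(CO2) = PV/RT = (727.2 × 0.5930) / (62.36 × 302.65) = 0.02285 mol
n(CaCO3) = (1/1) × 0.02285 = 0.02285 mol
m(CaCO3) = 0.02285 × 100.09 = 2.287 g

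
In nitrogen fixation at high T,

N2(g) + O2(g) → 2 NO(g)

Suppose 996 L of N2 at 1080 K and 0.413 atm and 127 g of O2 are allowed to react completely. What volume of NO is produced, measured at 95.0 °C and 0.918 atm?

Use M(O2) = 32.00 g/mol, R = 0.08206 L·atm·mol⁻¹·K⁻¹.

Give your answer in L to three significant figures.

n(N2) = PV/RT = (0.413 × 996) / (0.08206 × 1080) = 4.641 mol
n(O2) = 127 / 32.00 = 3.969 mol
For 4.641 mol N2, stoichiometry requires (1/1) × 4.641 = 4.641 mol O2; 3.969 mol is available, so O2 is limiting.
n(NO) = (2/1) × 3.969 = 7.938 mol
V(NO) = nRT/P = 7.938 × 0.08206 × 368.15 / 0.918 = 261.2 L

261 L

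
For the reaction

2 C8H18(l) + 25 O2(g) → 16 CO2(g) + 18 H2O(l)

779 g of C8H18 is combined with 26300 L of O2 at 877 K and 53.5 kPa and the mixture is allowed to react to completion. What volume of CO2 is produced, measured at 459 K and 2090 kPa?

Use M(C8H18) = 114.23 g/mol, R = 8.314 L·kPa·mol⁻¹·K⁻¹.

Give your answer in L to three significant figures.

n(C8H18) = 779 / 114.23 = 6.820 mol
n(O2) = PV/RT = (53.5 × 26300) / (8.314 × 877) = 193.0 mol
For 6.820 mol C8H18, stoichiometry requires (25/2) × 6.820 = 85.25 mol O2; 193.0 mol is available, so C8H18 is limiting.
n(CO2) = (16/2) × 6.820 = 54.56 mol
V(CO2) = nRT/P = 54.56 × 8.314 × 459 / 2090 = 99.62 L

99.6 L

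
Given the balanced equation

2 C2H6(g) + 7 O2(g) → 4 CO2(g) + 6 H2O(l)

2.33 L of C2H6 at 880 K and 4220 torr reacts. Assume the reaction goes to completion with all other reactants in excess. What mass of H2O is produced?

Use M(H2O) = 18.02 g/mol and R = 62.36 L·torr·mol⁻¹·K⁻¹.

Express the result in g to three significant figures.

9.69 g

n(C2H6) = PV/RT = (4220 × 2.33) / (62.36 × 880) = 0.1792 mol
n(H2O) = (6/2) × 0.1792 = 0.5376 mol
m(H2O) = 0.5376 × 18.02 = 9.688 g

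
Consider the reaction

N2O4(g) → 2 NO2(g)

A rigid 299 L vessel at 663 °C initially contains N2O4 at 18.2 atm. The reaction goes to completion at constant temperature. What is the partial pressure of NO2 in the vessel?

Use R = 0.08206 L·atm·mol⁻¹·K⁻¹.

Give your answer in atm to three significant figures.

n(N2O4)₀ = PV/RT = (18.2 × 299) / (0.08206 × 936.15) = 70.84 mol
n(NO2) = (2/1) × 70.84 = 141.7 mol
P(NO2) = nRT/V = 141.7 × 0.08206 × 936.15 / 299 = 36.41 atm

36.4 atm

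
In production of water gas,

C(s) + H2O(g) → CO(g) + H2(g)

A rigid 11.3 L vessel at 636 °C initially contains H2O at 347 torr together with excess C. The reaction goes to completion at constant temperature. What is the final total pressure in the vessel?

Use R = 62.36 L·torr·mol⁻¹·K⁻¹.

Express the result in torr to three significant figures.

At constant T and V, P ∝ n(gas): 1 mol gas → 2 mol gas.
P_final = (2/1) × 347 = 694.0 torr

694 torr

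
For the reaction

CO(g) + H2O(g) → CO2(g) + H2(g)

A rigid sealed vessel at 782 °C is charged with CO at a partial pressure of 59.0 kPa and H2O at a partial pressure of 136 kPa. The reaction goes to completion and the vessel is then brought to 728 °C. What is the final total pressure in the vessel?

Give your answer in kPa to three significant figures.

185 kPa

Because the vessel is rigid and T is held at 782 °C, work the stoichiometry in partial pressures (P_i = n_iRT/V).
P(H2O) required for 59.0 kPa of CO = (1/1) × 59.0 = 59.00 kPa; available 136 kPa, so CO is limiting.
P(H2O) remaining = 136 − (1/1) × 59.0 = 77.00 kPa
P(gaseous products) = (1+1)/1 × 59.0 = 118.0 kPa
P_total at 782 °C = 77.00 + 118.0 = 195.0 kPa
Scaling to 728 °C: P = 195.0 × 1001.15/1055.15 = 185.0 kPa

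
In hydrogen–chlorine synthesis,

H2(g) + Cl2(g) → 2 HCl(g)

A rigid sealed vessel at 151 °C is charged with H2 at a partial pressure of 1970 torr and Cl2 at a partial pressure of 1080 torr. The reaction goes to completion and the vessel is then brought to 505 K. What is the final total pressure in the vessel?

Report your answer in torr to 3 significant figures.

3630 torr

With V and T fixed, P_i ∝ n_i, so the mole ratios apply directly to partial pressures at 151 °C.
P(Cl2) required for 1970 torr of H2 = (1/1) × 1970 = 1970 torr; available 1080 torr, so Cl2 is limiting.
P(H2) remaining = 1970 − (1/1) × 1080 = 890.0 torr
P(gaseous products) = (2)/1 × 1080 = 2160 torr
P_total at 151 °C = 890.0 + 2160 = 3050 torr
Scaling to 505 K: P = 3050 × 505/424.15 = 3631 torr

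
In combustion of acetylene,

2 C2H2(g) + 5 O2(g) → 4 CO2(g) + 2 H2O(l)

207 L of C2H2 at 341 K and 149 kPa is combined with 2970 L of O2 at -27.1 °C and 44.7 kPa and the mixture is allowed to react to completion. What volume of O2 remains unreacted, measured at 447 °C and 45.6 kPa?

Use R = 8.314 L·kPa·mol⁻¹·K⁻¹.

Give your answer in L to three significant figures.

4950 L

n(C2H2) = PV/RT = (149 × 207) / (8.314 × 341) = 10.88 mol
n(O2) = PV/RT = (44.7 × 2970) / (8.314 × 246.05) = 64.90 mol
For 10.88 mol C2H2, stoichiometry requires (5/2) × 10.88 = 27.20 mol O2; 64.90 mol is available, so C2H2 is limiting.
n(O2) consumed = (5/2) × 10.88 = 27.20 mol; remaining = 64.90 − 27.20 = 37.70 mol
V(O2) = nRT/P = 37.70 × 8.314 × 720.15 / 45.6 = 4950 L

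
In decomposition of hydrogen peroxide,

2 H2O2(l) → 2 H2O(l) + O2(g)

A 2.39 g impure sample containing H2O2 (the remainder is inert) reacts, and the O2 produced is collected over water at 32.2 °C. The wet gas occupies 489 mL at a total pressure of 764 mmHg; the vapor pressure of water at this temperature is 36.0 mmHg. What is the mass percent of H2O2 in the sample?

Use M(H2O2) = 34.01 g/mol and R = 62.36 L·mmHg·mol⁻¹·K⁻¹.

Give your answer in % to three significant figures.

P(O2) = 764 − 36.0 = 728.0 mmHg
n(O2) = PV/RT = (728.0 × 0.4890) / (62.36 × 305.35) = 0.01870 mol
n(H2O2) = (2/1) × 0.01870 = 0.03740 mol
m(H2O2) = 0.03740 × 34.01 = 1.272 g
%H2O2 = 1.272 / 2.39 × 100 = 53.22%

53.2 %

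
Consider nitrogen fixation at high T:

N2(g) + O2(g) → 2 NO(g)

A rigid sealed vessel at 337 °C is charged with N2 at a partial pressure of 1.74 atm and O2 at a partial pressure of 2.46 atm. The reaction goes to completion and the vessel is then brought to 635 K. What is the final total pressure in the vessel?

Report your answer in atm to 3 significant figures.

4.37 atm

With V and T fixed, P_i ∝ n_i, so the mole ratios apply directly to partial pressures at 337 °C.
P(O2) required for 1.74 atm of N2 = (1/1) × 1.74 = 1.740 atm; available 2.46 atm, so N2 is limiting.
P(O2) remaining = 2.46 − (1/1) × 1.74 = 0.7200 atm
P(gaseous products) = (2)/1 × 1.74 = 3.480 atm
P_total at 337 °C = 0.7200 + 3.480 = 4.200 atm
Scaling to 635 K: P = 4.200 × 635/610.15 = 4.371 atm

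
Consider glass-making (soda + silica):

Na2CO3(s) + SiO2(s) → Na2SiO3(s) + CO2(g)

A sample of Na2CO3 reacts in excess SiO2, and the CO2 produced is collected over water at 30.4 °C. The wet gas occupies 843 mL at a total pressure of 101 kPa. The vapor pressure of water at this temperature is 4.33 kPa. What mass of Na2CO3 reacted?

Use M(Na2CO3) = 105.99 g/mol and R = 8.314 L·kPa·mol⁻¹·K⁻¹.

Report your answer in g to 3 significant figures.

3.42 g

P(CO2) = 101 − 4.33 = 96.67 kPa
n(CO2) = PV/RT = (96.67 × 0.8430) / (8.314 × 303.55) = 0.03229 mol
n(Na2CO3) = (1/1) × 0.03229 = 0.03229 mol
m(Na2CO3) = 0.03229 × 105.99 = 3.422 g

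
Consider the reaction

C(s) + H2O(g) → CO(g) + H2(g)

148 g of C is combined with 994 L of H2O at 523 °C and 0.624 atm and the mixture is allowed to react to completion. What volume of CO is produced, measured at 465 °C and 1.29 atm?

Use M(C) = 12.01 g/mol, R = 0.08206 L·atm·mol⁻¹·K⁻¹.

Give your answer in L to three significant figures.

446 L

n(C) = 148 / 12.01 = 12.32 mol
n(H2O) = PV/RT = (0.624 × 994) / (0.08206 × 796.15) = 9.494 mol
For 12.32 mol C, stoichiometry requires (1/1) × 12.32 = 12.32 mol H2O; 9.494 mol is available, so H2O is limiting.
n(CO) = (1/1) × 9.494 = 9.494 mol
V(CO) = nRT/P = 9.494 × 0.08206 × 738.15 / 1.29 = 445.8 L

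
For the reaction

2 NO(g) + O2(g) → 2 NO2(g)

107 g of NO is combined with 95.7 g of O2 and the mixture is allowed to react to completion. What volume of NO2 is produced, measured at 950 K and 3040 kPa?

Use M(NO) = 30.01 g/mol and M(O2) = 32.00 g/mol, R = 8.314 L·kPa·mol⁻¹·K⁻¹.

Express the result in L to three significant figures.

9.26 L

n(NO) = 107 / 30.01 = 3.565 mol
n(O2) = 95.7 / 32.00 = 2.991 mol
For 3.565 mol NO, stoichiometry requires (1/2) × 3.565 = 1.782 mol O2; 2.991 mol is available, so NO is limiting.
n(NO2) = (2/2) × 3.565 = 3.565 mol
V(NO2) = nRT/P = 3.565 × 8.314 × 950 / 3040 = 9.262 L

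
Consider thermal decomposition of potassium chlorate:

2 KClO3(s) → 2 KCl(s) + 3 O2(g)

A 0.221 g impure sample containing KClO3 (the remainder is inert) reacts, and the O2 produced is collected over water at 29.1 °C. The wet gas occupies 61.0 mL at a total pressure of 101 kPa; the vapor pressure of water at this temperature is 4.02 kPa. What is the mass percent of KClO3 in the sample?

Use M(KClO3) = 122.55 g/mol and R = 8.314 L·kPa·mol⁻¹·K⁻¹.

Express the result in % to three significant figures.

87.0 %

P(O2) = 101 − 4.02 = 96.98 kPa
n(O2) = PV/RT = (96.98 × 0.06100) / (8.314 × 302.25) = 0.002354 mol
n(KClO3) = (2/3) × 0.002354 = 0.001569 mol
m(KClO3) = 0.001569 × 122.55 = 0.1923 g
%KClO3 = 0.1923 / 0.221 × 100 = 87.01%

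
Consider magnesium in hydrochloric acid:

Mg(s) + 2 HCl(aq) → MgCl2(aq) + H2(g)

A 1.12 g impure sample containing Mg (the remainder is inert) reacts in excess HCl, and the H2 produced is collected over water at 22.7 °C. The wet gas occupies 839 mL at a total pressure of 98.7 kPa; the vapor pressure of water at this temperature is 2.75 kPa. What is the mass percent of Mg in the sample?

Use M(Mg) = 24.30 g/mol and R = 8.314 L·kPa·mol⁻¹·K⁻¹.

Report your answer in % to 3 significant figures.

P(H2) = 98.7 − 2.75 = 95.95 kPa
n(H2) = PV/RT = (95.95 × 0.8390) / (8.314 × 295.85) = 0.03273 mol
n(Mg) = (1/1) × 0.03273 = 0.03273 mol
m(Mg) = 0.03273 × 24.30 = 0.7953 g
%Mg = 0.7953 / 1.12 × 100 = 71.01%

71.0 %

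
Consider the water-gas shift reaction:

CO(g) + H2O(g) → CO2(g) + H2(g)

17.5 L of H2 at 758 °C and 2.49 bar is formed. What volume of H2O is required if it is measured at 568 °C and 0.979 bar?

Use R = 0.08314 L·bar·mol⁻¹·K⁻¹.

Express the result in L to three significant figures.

n(H2) = PV/RT = (2.49 × 17.5) / (0.08314 × 1031.15) = 0.5083 mol
n(H2O) = (1/1) × 0.5083 = 0.5083 mol
V = nRT/P = 0.5083 × 0.08314 × 841.15 / 0.979 = 36.31 L

36.3 L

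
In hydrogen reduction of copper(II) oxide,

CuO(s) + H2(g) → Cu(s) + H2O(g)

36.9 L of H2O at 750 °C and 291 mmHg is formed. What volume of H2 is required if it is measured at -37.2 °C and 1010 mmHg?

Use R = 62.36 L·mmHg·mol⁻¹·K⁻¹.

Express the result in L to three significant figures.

2.45 L

n(H2O) = PV/RT = (291 × 36.9) / (62.36 × 1023.15) = 0.1683 mol
n(H2) = (1/1) × 0.1683 = 0.1683 mol
V = nRT/P = 0.1683 × 62.36 × 235.95 / 1010 = 2.452 L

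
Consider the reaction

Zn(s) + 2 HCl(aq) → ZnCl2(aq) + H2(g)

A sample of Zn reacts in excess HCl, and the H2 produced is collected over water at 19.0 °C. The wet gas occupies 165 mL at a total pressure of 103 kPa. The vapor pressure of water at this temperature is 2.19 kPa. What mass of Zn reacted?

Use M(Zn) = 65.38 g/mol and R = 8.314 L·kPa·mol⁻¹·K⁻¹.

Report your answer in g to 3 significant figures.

P(H2) = 103 − 2.19 = 100.8 kPa
n(H2) = PV/RT = (100.8 × 0.1650) / (8.314 × 292.15) = 0.006847 mol
n(Zn) = (1/1) × 0.006847 = 0.006847 mol
m(Zn) = 0.006847 × 65.38 = 0.4477 g

0.448 g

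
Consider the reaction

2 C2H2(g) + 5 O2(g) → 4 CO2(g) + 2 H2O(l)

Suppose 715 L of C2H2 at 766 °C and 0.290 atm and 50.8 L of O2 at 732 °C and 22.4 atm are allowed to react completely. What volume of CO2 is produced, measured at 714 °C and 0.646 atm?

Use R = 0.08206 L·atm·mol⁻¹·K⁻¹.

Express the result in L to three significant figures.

610 L

n(C2H2) = PV/RT = (0.290 × 715) / (0.08206 × 1039.15) = 2.432 mol
n(O2) = PV/RT = (22.4 × 50.8) / (0.08206 × 1005.15) = 13.80 mol
For 2.432 mol C2H2, stoichiometry requires (5/2) × 2.432 = 6.080 mol O2; 13.80 mol is available, so C2H2 is limiting.
n(CO2) = (4/2) × 2.432 = 4.864 mol
V(CO2) = nRT/P = 4.864 × 0.08206 × 987.15 / 0.646 = 609.9 L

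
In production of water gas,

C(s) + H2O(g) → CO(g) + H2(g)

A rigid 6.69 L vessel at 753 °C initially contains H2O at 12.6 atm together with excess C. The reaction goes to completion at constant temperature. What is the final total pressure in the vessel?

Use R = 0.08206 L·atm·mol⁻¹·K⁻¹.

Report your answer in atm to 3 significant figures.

Since T and V are fixed, P_final/P_initial = n_final/n_initial = 2/1.
P_final = (2/1) × 12.6 = 25.20 atm

25.2 atm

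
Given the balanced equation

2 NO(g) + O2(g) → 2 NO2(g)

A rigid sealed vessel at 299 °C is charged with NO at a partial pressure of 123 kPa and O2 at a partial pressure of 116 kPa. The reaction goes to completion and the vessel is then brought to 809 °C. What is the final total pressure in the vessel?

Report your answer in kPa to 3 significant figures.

At constant V, partial pressures at 299 °C are proportional to moles, so apply stoichiometry directly to pressures.
P(O2) required for 123 kPa of NO = (1/2) × 123 = 61.50 kPa; available 116 kPa, so NO is limiting.
P(O2) remaining = 116 − (1/2) × 123 = 54.50 kPa
P(gaseous products) = (2)/2 × 123 = 123.0 kPa
P_total at 299 °C = 54.50 + 123.0 = 177.5 kPa
Scaling to 809 °C: P = 177.5 × 1082.15/572.15 = 335.7 kPa

336 kPa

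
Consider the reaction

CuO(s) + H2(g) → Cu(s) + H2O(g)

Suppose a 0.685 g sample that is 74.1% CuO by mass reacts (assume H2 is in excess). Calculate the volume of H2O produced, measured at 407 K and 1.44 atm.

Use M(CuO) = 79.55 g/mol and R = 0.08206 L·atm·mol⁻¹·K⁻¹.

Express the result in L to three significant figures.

0.148 L

mass of CuO = 0.685 × 74.1/100 = 0.5076 g
n(CuO) = 0.5076 / 79.55 = 0.006381 mol
n(H2O) = (1/1) × 0.006381 = 0.006381 mol
V = nRT/P = 0.006381 × 0.08206 × 407 / 1.44 = 0.1480 L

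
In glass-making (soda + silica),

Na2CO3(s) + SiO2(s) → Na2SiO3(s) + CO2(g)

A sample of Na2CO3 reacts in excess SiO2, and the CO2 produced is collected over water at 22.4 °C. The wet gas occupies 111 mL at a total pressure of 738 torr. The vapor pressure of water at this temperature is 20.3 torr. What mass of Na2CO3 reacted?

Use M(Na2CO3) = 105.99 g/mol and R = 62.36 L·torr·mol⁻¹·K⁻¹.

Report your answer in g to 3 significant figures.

P(CO2) = 738 − 20.3 = 717.7 torr
n(CO2) = PV/RT = (717.7 × 0.1110) / (62.36 × 295.55) = 0.004322 mol
n(Na2CO3) = (1/1) × 0.004322 = 0.004322 mol
m(Na2CO3) = 0.004322 × 105.99 = 0.4581 g

0.458 g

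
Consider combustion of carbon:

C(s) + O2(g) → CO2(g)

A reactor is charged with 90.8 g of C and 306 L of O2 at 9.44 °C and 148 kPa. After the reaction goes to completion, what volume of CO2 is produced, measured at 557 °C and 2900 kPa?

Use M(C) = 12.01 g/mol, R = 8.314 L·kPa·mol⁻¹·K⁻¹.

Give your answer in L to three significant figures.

18.0 L

n(C) = 90.8 / 12.01 = 7.560 mol
n(O2) = PV/RT = (148 × 306) / (8.314 × 282.59) = 19.28 mol
For 7.560 mol C, stoichiometry requires (1/1) × 7.560 = 7.560 mol O2; 19.28 mol is available, so C is limiting.
n(CO2) = (1/1) × 7.560 = 7.560 mol
V(CO2) = nRT/P = 7.560 × 8.314 × 830.15 / 2900 = 17.99 L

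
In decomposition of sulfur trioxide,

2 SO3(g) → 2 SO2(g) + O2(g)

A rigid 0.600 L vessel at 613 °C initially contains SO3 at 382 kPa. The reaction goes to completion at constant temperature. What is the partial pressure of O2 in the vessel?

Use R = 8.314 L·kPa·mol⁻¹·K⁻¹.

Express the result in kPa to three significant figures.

n(SO3)₀ = PV/RT = (382 × 0.600) / (8.314 × 886.15) = 0.03111 mol
n(O2) = (1/2) × 0.03111 = 0.01555 mol
P(O2) = nRT/V = 0.01555 × 8.314 × 886.15 / 0.600 = 190.9 kPa

191 kPa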